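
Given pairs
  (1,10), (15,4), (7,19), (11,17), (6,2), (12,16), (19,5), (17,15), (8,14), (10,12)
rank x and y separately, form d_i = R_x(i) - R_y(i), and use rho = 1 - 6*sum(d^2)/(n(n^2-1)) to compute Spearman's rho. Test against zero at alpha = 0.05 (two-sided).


Step 1: Rank x and y separately (midranks; no ties here).
rank(x): 1->1, 15->8, 7->3, 11->6, 6->2, 12->7, 19->10, 17->9, 8->4, 10->5
rank(y): 10->4, 4->2, 19->10, 17->9, 2->1, 16->8, 5->3, 15->7, 14->6, 12->5
Step 2: d_i = R_x(i) - R_y(i); compute d_i^2.
  (1-4)^2=9, (8-2)^2=36, (3-10)^2=49, (6-9)^2=9, (2-1)^2=1, (7-8)^2=1, (10-3)^2=49, (9-7)^2=4, (4-6)^2=4, (5-5)^2=0
sum(d^2) = 162.
Step 3: rho = 1 - 6*162 / (10*(10^2 - 1)) = 1 - 972/990 = 0.018182.
Step 4: Under H0, t = rho * sqrt((n-2)/(1-rho^2)) = 0.0514 ~ t(8).
Step 5: Two-sided p-value from the t-distribution with 8 df = 0.960240.
Step 6: alpha = 0.05. fail to reject H0.

rho = 0.0182, p = 0.960240, fail to reject H0 at alpha = 0.05.


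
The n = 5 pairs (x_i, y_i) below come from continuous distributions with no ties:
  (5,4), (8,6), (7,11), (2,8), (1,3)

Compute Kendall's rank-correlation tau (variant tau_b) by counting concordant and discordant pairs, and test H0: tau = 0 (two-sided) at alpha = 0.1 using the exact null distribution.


Step 1: Enumerate the 10 unordered pairs (i,j) with i<j and classify each by sign(x_j-x_i) * sign(y_j-y_i).
  (1,2):dx=+3,dy=+2->C; (1,3):dx=+2,dy=+7->C; (1,4):dx=-3,dy=+4->D; (1,5):dx=-4,dy=-1->C
  (2,3):dx=-1,dy=+5->D; (2,4):dx=-6,dy=+2->D; (2,5):dx=-7,dy=-3->C; (3,4):dx=-5,dy=-3->C
  (3,5):dx=-6,dy=-8->C; (4,5):dx=-1,dy=-5->C
Step 2: C = 7, D = 3, total pairs = 10.
Step 3: tau = (C - D)/(n(n-1)/2) = (7 - 3)/10 = 0.400000.
Step 4: Exact two-sided p-value (enumerate n! = 120 permutations of y under H0): p = 0.483333.
Step 5: alpha = 0.1. fail to reject H0.

tau_b = 0.4000 (C=7, D=3), p = 0.483333, fail to reject H0.


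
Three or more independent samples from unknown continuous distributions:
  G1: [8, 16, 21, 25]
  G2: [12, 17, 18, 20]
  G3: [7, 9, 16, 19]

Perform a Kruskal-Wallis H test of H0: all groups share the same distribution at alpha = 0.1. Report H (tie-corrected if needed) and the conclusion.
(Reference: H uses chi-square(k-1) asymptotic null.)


Step 1: Combine all N = 12 observations and assign midranks.
sorted (value, group, rank): (7,G3,1), (8,G1,2), (9,G3,3), (12,G2,4), (16,G1,5.5), (16,G3,5.5), (17,G2,7), (18,G2,8), (19,G3,9), (20,G2,10), (21,G1,11), (25,G1,12)
Step 2: Sum ranks within each group.
R_1 = 30.5 (n_1 = 4)
R_2 = 29 (n_2 = 4)
R_3 = 18.5 (n_3 = 4)
Step 3: H = 12/(N(N+1)) * sum(R_i^2/n_i) - 3(N+1)
     = 12/(12*13) * (30.5^2/4 + 29^2/4 + 18.5^2/4) - 3*13
     = 0.076923 * 528.375 - 39
     = 1.644231.
Step 4: Ties present; correction factor C = 1 - 6/(12^3 - 12) = 0.996503. Corrected H = 1.644231 / 0.996503 = 1.650000.
Step 5: Under H0, H ~ chi^2(2); p-value = 0.438235.
Step 6: alpha = 0.1. fail to reject H0.

H = 1.6500, df = 2, p = 0.438235, fail to reject H0.


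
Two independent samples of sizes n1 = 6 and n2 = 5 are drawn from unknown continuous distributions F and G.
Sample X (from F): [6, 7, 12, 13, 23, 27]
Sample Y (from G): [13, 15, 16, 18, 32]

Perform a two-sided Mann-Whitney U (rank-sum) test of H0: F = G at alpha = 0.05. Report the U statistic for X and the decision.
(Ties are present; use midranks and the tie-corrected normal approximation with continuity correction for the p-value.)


Step 1: Combine and sort all 11 observations; assign midranks.
sorted (value, group): (6,X), (7,X), (12,X), (13,X), (13,Y), (15,Y), (16,Y), (18,Y), (23,X), (27,X), (32,Y)
ranks: 6->1, 7->2, 12->3, 13->4.5, 13->4.5, 15->6, 16->7, 18->8, 23->9, 27->10, 32->11
Step 2: Rank sum for X: R1 = 1 + 2 + 3 + 4.5 + 9 + 10 = 29.5.
Step 3: U_X = R1 - n1(n1+1)/2 = 29.5 - 6*7/2 = 29.5 - 21 = 8.5.
       U_Y = n1*n2 - U_X = 30 - 8.5 = 21.5.
Step 4: Ties are present, so use the tie-corrected normal approximation (with continuity correction) for the p-value.
Step 5: p-value = 0.272229; compare to alpha = 0.05. fail to reject H0.

U_X = 8.5, p = 0.272229, fail to reject H0 at alpha = 0.05.


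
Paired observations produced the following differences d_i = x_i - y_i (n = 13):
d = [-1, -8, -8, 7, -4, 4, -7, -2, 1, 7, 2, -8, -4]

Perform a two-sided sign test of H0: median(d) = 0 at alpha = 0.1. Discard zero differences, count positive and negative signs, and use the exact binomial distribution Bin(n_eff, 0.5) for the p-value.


Step 1: Discard zero differences. Original n = 13; n_eff = number of nonzero differences = 13.
Nonzero differences (with sign): -1, -8, -8, +7, -4, +4, -7, -2, +1, +7, +2, -8, -4
Step 2: Count signs: positive = 5, negative = 8.
Step 3: Under H0: P(positive) = 0.5, so the number of positives S ~ Bin(13, 0.5).
Step 4: Two-sided exact p-value = sum of Bin(13,0.5) probabilities at or below the observed probability = 0.581055.
Step 5: alpha = 0.1. fail to reject H0.

n_eff = 13, pos = 5, neg = 8, p = 0.581055, fail to reject H0.


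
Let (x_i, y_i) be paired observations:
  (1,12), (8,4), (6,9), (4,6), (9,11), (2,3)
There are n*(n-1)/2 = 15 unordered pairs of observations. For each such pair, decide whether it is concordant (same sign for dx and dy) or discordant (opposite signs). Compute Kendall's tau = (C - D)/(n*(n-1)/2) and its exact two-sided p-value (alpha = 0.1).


Step 1: Enumerate the 15 unordered pairs (i,j) with i<j and classify each by sign(x_j-x_i) * sign(y_j-y_i).
  (1,2):dx=+7,dy=-8->D; (1,3):dx=+5,dy=-3->D; (1,4):dx=+3,dy=-6->D; (1,5):dx=+8,dy=-1->D
  (1,6):dx=+1,dy=-9->D; (2,3):dx=-2,dy=+5->D; (2,4):dx=-4,dy=+2->D; (2,5):dx=+1,dy=+7->C
  (2,6):dx=-6,dy=-1->C; (3,4):dx=-2,dy=-3->C; (3,5):dx=+3,dy=+2->C; (3,6):dx=-4,dy=-6->C
  (4,5):dx=+5,dy=+5->C; (4,6):dx=-2,dy=-3->C; (5,6):dx=-7,dy=-8->C
Step 2: C = 8, D = 7, total pairs = 15.
Step 3: tau = (C - D)/(n(n-1)/2) = (8 - 7)/15 = 0.066667.
Step 4: Exact two-sided p-value (enumerate n! = 720 permutations of y under H0): p = 1.000000.
Step 5: alpha = 0.1. fail to reject H0.

tau_b = 0.0667 (C=8, D=7), p = 1.000000, fail to reject H0.


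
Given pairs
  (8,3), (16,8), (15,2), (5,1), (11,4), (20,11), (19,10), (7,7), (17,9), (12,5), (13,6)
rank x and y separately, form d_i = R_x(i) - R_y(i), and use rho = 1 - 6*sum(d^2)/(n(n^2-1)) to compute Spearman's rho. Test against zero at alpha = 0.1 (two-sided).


Step 1: Rank x and y separately (midranks; no ties here).
rank(x): 8->3, 16->8, 15->7, 5->1, 11->4, 20->11, 19->10, 7->2, 17->9, 12->5, 13->6
rank(y): 3->3, 8->8, 2->2, 1->1, 4->4, 11->11, 10->10, 7->7, 9->9, 5->5, 6->6
Step 2: d_i = R_x(i) - R_y(i); compute d_i^2.
  (3-3)^2=0, (8-8)^2=0, (7-2)^2=25, (1-1)^2=0, (4-4)^2=0, (11-11)^2=0, (10-10)^2=0, (2-7)^2=25, (9-9)^2=0, (5-5)^2=0, (6-6)^2=0
sum(d^2) = 50.
Step 3: rho = 1 - 6*50 / (11*(11^2 - 1)) = 1 - 300/1320 = 0.772727.
Step 4: Under H0, t = rho * sqrt((n-2)/(1-rho^2)) = 3.6522 ~ t(9).
Step 5: Two-sided p-value from the t-distribution with 9 df = 0.005299.
Step 6: alpha = 0.1. reject H0.

rho = 0.7727, p = 0.005299, reject H0 at alpha = 0.1.


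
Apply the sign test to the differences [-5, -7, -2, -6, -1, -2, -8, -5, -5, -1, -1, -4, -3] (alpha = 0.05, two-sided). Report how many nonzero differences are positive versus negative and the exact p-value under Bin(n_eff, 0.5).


Step 1: Discard zero differences. Original n = 13; n_eff = number of nonzero differences = 13.
Nonzero differences (with sign): -5, -7, -2, -6, -1, -2, -8, -5, -5, -1, -1, -4, -3
Step 2: Count signs: positive = 0, negative = 13.
Step 3: Under H0: P(positive) = 0.5, so the number of positives S ~ Bin(13, 0.5).
Step 4: Two-sided exact p-value = sum of Bin(13,0.5) probabilities at or below the observed probability = 0.000244.
Step 5: alpha = 0.05. reject H0.

n_eff = 13, pos = 0, neg = 13, p = 0.000244, reject H0.


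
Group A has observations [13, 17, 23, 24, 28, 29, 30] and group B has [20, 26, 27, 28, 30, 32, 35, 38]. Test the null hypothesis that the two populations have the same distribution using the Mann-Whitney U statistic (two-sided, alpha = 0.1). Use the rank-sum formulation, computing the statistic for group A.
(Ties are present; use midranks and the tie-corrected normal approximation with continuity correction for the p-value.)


Step 1: Combine and sort all 15 observations; assign midranks.
sorted (value, group): (13,X), (17,X), (20,Y), (23,X), (24,X), (26,Y), (27,Y), (28,X), (28,Y), (29,X), (30,X), (30,Y), (32,Y), (35,Y), (38,Y)
ranks: 13->1, 17->2, 20->3, 23->4, 24->5, 26->6, 27->7, 28->8.5, 28->8.5, 29->10, 30->11.5, 30->11.5, 32->13, 35->14, 38->15
Step 2: Rank sum for X: R1 = 1 + 2 + 4 + 5 + 8.5 + 10 + 11.5 = 42.
Step 3: U_X = R1 - n1(n1+1)/2 = 42 - 7*8/2 = 42 - 28 = 14.
       U_Y = n1*n2 - U_X = 56 - 14 = 42.
Step 4: Ties are present, so use the tie-corrected normal approximation (with continuity correction) for the p-value.
Step 5: p-value = 0.117555; compare to alpha = 0.1. fail to reject H0.

U_X = 14, p = 0.117555, fail to reject H0 at alpha = 0.1.


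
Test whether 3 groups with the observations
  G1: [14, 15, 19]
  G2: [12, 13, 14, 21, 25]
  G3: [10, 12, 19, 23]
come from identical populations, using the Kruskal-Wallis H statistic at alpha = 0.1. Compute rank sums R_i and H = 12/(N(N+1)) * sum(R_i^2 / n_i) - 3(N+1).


Step 1: Combine all N = 12 observations and assign midranks.
sorted (value, group, rank): (10,G3,1), (12,G2,2.5), (12,G3,2.5), (13,G2,4), (14,G1,5.5), (14,G2,5.5), (15,G1,7), (19,G1,8.5), (19,G3,8.5), (21,G2,10), (23,G3,11), (25,G2,12)
Step 2: Sum ranks within each group.
R_1 = 21 (n_1 = 3)
R_2 = 34 (n_2 = 5)
R_3 = 23 (n_3 = 4)
Step 3: H = 12/(N(N+1)) * sum(R_i^2/n_i) - 3(N+1)
     = 12/(12*13) * (21^2/3 + 34^2/5 + 23^2/4) - 3*13
     = 0.076923 * 510.45 - 39
     = 0.265385.
Step 4: Ties present; correction factor C = 1 - 18/(12^3 - 12) = 0.989510. Corrected H = 0.265385 / 0.989510 = 0.268198.
Step 5: Under H0, H ~ chi^2(2); p-value = 0.874504.
Step 6: alpha = 0.1. fail to reject H0.

H = 0.2682, df = 2, p = 0.874504, fail to reject H0.


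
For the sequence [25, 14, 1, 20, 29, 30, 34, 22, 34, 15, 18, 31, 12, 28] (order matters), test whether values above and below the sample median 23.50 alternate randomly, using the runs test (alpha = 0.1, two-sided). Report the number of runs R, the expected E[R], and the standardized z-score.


Step 1: Compute median = 23.50; label A = above, B = below.
Labels in order: ABBBAAABABBABA  (n_A = 7, n_B = 7)
Step 2: Count runs R = 9.
Step 3: Under H0 (random ordering), E[R] = 2*n_A*n_B/(n_A+n_B) + 1 = 2*7*7/14 + 1 = 8.0000.
        Var[R] = 2*n_A*n_B*(2*n_A*n_B - n_A - n_B) / ((n_A+n_B)^2 * (n_A+n_B-1)) = 8232/2548 = 3.2308.
        SD[R] = 1.7974.
Step 4: Continuity-corrected z = (R - 0.5 - E[R]) / SD[R] = (9 - 0.5 - 8.0000) / 1.7974 = 0.2782.
Step 5: Two-sided p-value via normal approximation = 2*(1 - Phi(|z|)) = 0.780879.
Step 6: alpha = 0.1. fail to reject H0.

R = 9, z = 0.2782, p = 0.780879, fail to reject H0.


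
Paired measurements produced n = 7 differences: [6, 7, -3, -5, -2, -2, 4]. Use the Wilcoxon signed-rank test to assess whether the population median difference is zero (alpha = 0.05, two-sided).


Step 1: Drop any zero differences (none here) and take |d_i|.
|d| = [6, 7, 3, 5, 2, 2, 4]
Step 2: Midrank |d_i| (ties get averaged ranks).
ranks: |6|->6, |7|->7, |3|->3, |5|->5, |2|->1.5, |2|->1.5, |4|->4
Step 3: Attach original signs; sum ranks with positive sign and with negative sign.
W+ = 6 + 7 + 4 = 17
W- = 3 + 5 + 1.5 + 1.5 = 11
(Check: W+ + W- = 28 should equal n(n+1)/2 = 28.)
Step 4: Test statistic W = min(W+, W-) = 11.
Step 5: Ties in |d|, so use the tie-corrected normal approximation.
        E[W] = n(n+1)/4 = 7*8/4 = 14.
        Tie groups: |d|=2 (t=2); sum(t^3 - t) = 6.
        Var[W] = n(n+1)(2n+1)/24 - sum(t^3-t)/48 = 840/24 - 6/48 = 34.875.
        z = (W - E[W]) / sqrt(Var[W]) = (11 - 14) / 5.9055 = -0.5080.
        Two-sided p = 2*Phi(z) = 0.611453.
Step 6: alpha = 0.05. fail to reject H0.

W+ = 17, W- = 11, W = min = 11, p = 0.611453, fail to reject H0.


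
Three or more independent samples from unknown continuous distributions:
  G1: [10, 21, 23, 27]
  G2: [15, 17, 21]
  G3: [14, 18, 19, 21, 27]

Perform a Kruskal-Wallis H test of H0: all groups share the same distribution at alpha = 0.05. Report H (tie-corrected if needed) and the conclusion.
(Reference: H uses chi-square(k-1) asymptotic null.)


Step 1: Combine all N = 12 observations and assign midranks.
sorted (value, group, rank): (10,G1,1), (14,G3,2), (15,G2,3), (17,G2,4), (18,G3,5), (19,G3,6), (21,G1,8), (21,G2,8), (21,G3,8), (23,G1,10), (27,G1,11.5), (27,G3,11.5)
Step 2: Sum ranks within each group.
R_1 = 30.5 (n_1 = 4)
R_2 = 15 (n_2 = 3)
R_3 = 32.5 (n_3 = 5)
Step 3: H = 12/(N(N+1)) * sum(R_i^2/n_i) - 3(N+1)
     = 12/(12*13) * (30.5^2/4 + 15^2/3 + 32.5^2/5) - 3*13
     = 0.076923 * 518.812 - 39
     = 0.908654.
Step 4: Ties present; correction factor C = 1 - 30/(12^3 - 12) = 0.982517. Corrected H = 0.908654 / 0.982517 = 0.924822.
Step 5: Under H0, H ~ chi^2(2); p-value = 0.629763.
Step 6: alpha = 0.05. fail to reject H0.

H = 0.9248, df = 2, p = 0.629763, fail to reject H0.


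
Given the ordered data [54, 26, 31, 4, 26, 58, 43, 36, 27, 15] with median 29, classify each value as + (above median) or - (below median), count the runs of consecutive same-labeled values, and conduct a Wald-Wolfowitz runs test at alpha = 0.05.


Step 1: Compute median = 29; label A = above, B = below.
Labels in order: ABABBAAABB  (n_A = 5, n_B = 5)
Step 2: Count runs R = 6.
Step 3: Under H0 (random ordering), E[R] = 2*n_A*n_B/(n_A+n_B) + 1 = 2*5*5/10 + 1 = 6.0000.
        Var[R] = 2*n_A*n_B*(2*n_A*n_B - n_A - n_B) / ((n_A+n_B)^2 * (n_A+n_B-1)) = 2000/900 = 2.2222.
        SD[R] = 1.4907.
Step 4: R = E[R], so z = 0 with no continuity correction.
Step 5: Two-sided p-value via normal approximation = 2*(1 - Phi(|z|)) = 1.000000.
Step 6: alpha = 0.05. fail to reject H0.

R = 6, z = 0.0000, p = 1.000000, fail to reject H0.


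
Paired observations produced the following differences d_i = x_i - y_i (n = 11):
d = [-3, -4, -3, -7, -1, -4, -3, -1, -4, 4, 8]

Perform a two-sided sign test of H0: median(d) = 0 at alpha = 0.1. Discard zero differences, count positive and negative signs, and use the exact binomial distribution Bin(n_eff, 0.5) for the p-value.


Step 1: Discard zero differences. Original n = 11; n_eff = number of nonzero differences = 11.
Nonzero differences (with sign): -3, -4, -3, -7, -1, -4, -3, -1, -4, +4, +8
Step 2: Count signs: positive = 2, negative = 9.
Step 3: Under H0: P(positive) = 0.5, so the number of positives S ~ Bin(11, 0.5).
Step 4: Two-sided exact p-value = sum of Bin(11,0.5) probabilities at or below the observed probability = 0.065430.
Step 5: alpha = 0.1. reject H0.

n_eff = 11, pos = 2, neg = 9, p = 0.065430, reject H0.


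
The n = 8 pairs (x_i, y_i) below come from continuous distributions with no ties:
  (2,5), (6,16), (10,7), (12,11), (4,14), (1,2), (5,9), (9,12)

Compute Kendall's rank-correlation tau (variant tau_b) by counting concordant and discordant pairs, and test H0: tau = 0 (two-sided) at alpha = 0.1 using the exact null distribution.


Step 1: Enumerate the 28 unordered pairs (i,j) with i<j and classify each by sign(x_j-x_i) * sign(y_j-y_i).
  (1,2):dx=+4,dy=+11->C; (1,3):dx=+8,dy=+2->C; (1,4):dx=+10,dy=+6->C; (1,5):dx=+2,dy=+9->C
  (1,6):dx=-1,dy=-3->C; (1,7):dx=+3,dy=+4->C; (1,8):dx=+7,dy=+7->C; (2,3):dx=+4,dy=-9->D
  (2,4):dx=+6,dy=-5->D; (2,5):dx=-2,dy=-2->C; (2,6):dx=-5,dy=-14->C; (2,7):dx=-1,dy=-7->C
  (2,8):dx=+3,dy=-4->D; (3,4):dx=+2,dy=+4->C; (3,5):dx=-6,dy=+7->D; (3,6):dx=-9,dy=-5->C
  (3,7):dx=-5,dy=+2->D; (3,8):dx=-1,dy=+5->D; (4,5):dx=-8,dy=+3->D; (4,6):dx=-11,dy=-9->C
  (4,7):dx=-7,dy=-2->C; (4,8):dx=-3,dy=+1->D; (5,6):dx=-3,dy=-12->C; (5,7):dx=+1,dy=-5->D
  (5,8):dx=+5,dy=-2->D; (6,7):dx=+4,dy=+7->C; (6,8):dx=+8,dy=+10->C; (7,8):dx=+4,dy=+3->C
Step 2: C = 18, D = 10, total pairs = 28.
Step 3: tau = (C - D)/(n(n-1)/2) = (18 - 10)/28 = 0.285714.
Step 4: Exact two-sided p-value (enumerate n! = 40320 permutations of y under H0): p = 0.398760.
Step 5: alpha = 0.1. fail to reject H0.

tau_b = 0.2857 (C=18, D=10), p = 0.398760, fail to reject H0.


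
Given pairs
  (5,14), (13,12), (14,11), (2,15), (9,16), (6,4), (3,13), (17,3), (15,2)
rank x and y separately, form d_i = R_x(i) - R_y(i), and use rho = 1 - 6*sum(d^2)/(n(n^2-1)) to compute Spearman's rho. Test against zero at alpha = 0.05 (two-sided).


Step 1: Rank x and y separately (midranks; no ties here).
rank(x): 5->3, 13->6, 14->7, 2->1, 9->5, 6->4, 3->2, 17->9, 15->8
rank(y): 14->7, 12->5, 11->4, 15->8, 16->9, 4->3, 13->6, 3->2, 2->1
Step 2: d_i = R_x(i) - R_y(i); compute d_i^2.
  (3-7)^2=16, (6-5)^2=1, (7-4)^2=9, (1-8)^2=49, (5-9)^2=16, (4-3)^2=1, (2-6)^2=16, (9-2)^2=49, (8-1)^2=49
sum(d^2) = 206.
Step 3: rho = 1 - 6*206 / (9*(9^2 - 1)) = 1 - 1236/720 = -0.716667.
Step 4: Under H0, t = rho * sqrt((n-2)/(1-rho^2)) = -2.7188 ~ t(7).
Step 5: Two-sided p-value from the t-distribution with 7 df = 0.029818.
Step 6: alpha = 0.05. reject H0.

rho = -0.7167, p = 0.029818, reject H0 at alpha = 0.05.


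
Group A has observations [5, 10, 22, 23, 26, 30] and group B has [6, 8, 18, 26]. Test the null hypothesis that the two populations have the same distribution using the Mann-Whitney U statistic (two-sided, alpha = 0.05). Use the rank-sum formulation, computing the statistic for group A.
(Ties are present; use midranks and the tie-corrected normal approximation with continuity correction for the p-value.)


Step 1: Combine and sort all 10 observations; assign midranks.
sorted (value, group): (5,X), (6,Y), (8,Y), (10,X), (18,Y), (22,X), (23,X), (26,X), (26,Y), (30,X)
ranks: 5->1, 6->2, 8->3, 10->4, 18->5, 22->6, 23->7, 26->8.5, 26->8.5, 30->10
Step 2: Rank sum for X: R1 = 1 + 4 + 6 + 7 + 8.5 + 10 = 36.5.
Step 3: U_X = R1 - n1(n1+1)/2 = 36.5 - 6*7/2 = 36.5 - 21 = 15.5.
       U_Y = n1*n2 - U_X = 24 - 15.5 = 8.5.
Step 4: Ties are present, so use the tie-corrected normal approximation (with continuity correction) for the p-value.
Step 5: p-value = 0.521166; compare to alpha = 0.05. fail to reject H0.

U_X = 15.5, p = 0.521166, fail to reject H0 at alpha = 0.05.


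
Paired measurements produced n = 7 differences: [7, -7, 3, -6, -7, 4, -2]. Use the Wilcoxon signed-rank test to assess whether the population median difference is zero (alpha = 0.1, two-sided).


Step 1: Drop any zero differences (none here) and take |d_i|.
|d| = [7, 7, 3, 6, 7, 4, 2]
Step 2: Midrank |d_i| (ties get averaged ranks).
ranks: |7|->6, |7|->6, |3|->2, |6|->4, |7|->6, |4|->3, |2|->1
Step 3: Attach original signs; sum ranks with positive sign and with negative sign.
W+ = 6 + 2 + 3 = 11
W- = 6 + 4 + 6 + 1 = 17
(Check: W+ + W- = 28 should equal n(n+1)/2 = 28.)
Step 4: Test statistic W = min(W+, W-) = 11.
Step 5: Ties in |d|, so use the tie-corrected normal approximation.
        E[W] = n(n+1)/4 = 7*8/4 = 14.
        Tie groups: |d|=7 (t=3); sum(t^3 - t) = 24.
        Var[W] = n(n+1)(2n+1)/24 - sum(t^3-t)/48 = 840/24 - 24/48 = 34.5.
        z = (W - E[W]) / sqrt(Var[W]) = (11 - 14) / 5.8737 = -0.5108.
        Two-sided p = 2*Phi(z) = 0.609523.
Step 6: alpha = 0.1. fail to reject H0.

W+ = 11, W- = 17, W = min = 11, p = 0.609523, fail to reject H0.


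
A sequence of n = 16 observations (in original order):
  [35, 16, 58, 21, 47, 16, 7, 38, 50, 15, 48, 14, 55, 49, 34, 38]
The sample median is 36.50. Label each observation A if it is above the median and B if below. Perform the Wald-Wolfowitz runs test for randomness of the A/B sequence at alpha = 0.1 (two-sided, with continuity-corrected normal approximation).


Step 1: Compute median = 36.50; label A = above, B = below.
Labels in order: BBABABBAABABAABA  (n_A = 8, n_B = 8)
Step 2: Count runs R = 12.
Step 3: Under H0 (random ordering), E[R] = 2*n_A*n_B/(n_A+n_B) + 1 = 2*8*8/16 + 1 = 9.0000.
        Var[R] = 2*n_A*n_B*(2*n_A*n_B - n_A - n_B) / ((n_A+n_B)^2 * (n_A+n_B-1)) = 14336/3840 = 3.7333.
        SD[R] = 1.9322.
Step 4: Continuity-corrected z = (R - 0.5 - E[R]) / SD[R] = (12 - 0.5 - 9.0000) / 1.9322 = 1.2939.
Step 5: Two-sided p-value via normal approximation = 2*(1 - Phi(|z|)) = 0.195709.
Step 6: alpha = 0.1. fail to reject H0.

R = 12, z = 1.2939, p = 0.195709, fail to reject H0.


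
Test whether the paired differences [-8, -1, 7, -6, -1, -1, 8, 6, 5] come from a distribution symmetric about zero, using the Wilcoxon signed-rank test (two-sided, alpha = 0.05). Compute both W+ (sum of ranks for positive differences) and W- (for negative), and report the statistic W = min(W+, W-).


Step 1: Drop any zero differences (none here) and take |d_i|.
|d| = [8, 1, 7, 6, 1, 1, 8, 6, 5]
Step 2: Midrank |d_i| (ties get averaged ranks).
ranks: |8|->8.5, |1|->2, |7|->7, |6|->5.5, |1|->2, |1|->2, |8|->8.5, |6|->5.5, |5|->4
Step 3: Attach original signs; sum ranks with positive sign and with negative sign.
W+ = 7 + 8.5 + 5.5 + 4 = 25
W- = 8.5 + 2 + 5.5 + 2 + 2 = 20
(Check: W+ + W- = 45 should equal n(n+1)/2 = 45.)
Step 4: Test statistic W = min(W+, W-) = 20.
Step 5: Ties in |d|, so use the tie-corrected normal approximation.
        E[W] = n(n+1)/4 = 9*10/4 = 22.5.
        Tie groups: |d|=1 (t=3), |d|=6 (t=2), |d|=8 (t=2); sum(t^3 - t) = 36.
        Var[W] = n(n+1)(2n+1)/24 - sum(t^3-t)/48 = 1710/24 - 36/48 = 70.5.
        z = (W - E[W]) / sqrt(Var[W]) = (20 - 22.5) / 8.3964 = -0.2977.
        Two-sided p = 2*Phi(z) = 0.765897.
Step 6: alpha = 0.05. fail to reject H0.

W+ = 25, W- = 20, W = min = 20, p = 0.765897, fail to reject H0.


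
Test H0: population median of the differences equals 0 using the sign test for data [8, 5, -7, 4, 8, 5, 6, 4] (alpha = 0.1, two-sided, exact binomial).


Step 1: Discard zero differences. Original n = 8; n_eff = number of nonzero differences = 8.
Nonzero differences (with sign): +8, +5, -7, +4, +8, +5, +6, +4
Step 2: Count signs: positive = 7, negative = 1.
Step 3: Under H0: P(positive) = 0.5, so the number of positives S ~ Bin(8, 0.5).
Step 4: Two-sided exact p-value = sum of Bin(8,0.5) probabilities at or below the observed probability = 0.070312.
Step 5: alpha = 0.1. reject H0.

n_eff = 8, pos = 7, neg = 1, p = 0.070312, reject H0.


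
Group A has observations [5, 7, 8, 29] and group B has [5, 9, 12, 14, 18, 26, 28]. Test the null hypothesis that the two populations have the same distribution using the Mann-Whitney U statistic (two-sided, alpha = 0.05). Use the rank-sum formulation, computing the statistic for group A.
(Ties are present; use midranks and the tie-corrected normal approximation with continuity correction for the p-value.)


Step 1: Combine and sort all 11 observations; assign midranks.
sorted (value, group): (5,X), (5,Y), (7,X), (8,X), (9,Y), (12,Y), (14,Y), (18,Y), (26,Y), (28,Y), (29,X)
ranks: 5->1.5, 5->1.5, 7->3, 8->4, 9->5, 12->6, 14->7, 18->8, 26->9, 28->10, 29->11
Step 2: Rank sum for X: R1 = 1.5 + 3 + 4 + 11 = 19.5.
Step 3: U_X = R1 - n1(n1+1)/2 = 19.5 - 4*5/2 = 19.5 - 10 = 9.5.
       U_Y = n1*n2 - U_X = 28 - 9.5 = 18.5.
Step 4: Ties are present, so use the tie-corrected normal approximation (with continuity correction) for the p-value.
Step 5: p-value = 0.448659; compare to alpha = 0.05. fail to reject H0.

U_X = 9.5, p = 0.448659, fail to reject H0 at alpha = 0.05.


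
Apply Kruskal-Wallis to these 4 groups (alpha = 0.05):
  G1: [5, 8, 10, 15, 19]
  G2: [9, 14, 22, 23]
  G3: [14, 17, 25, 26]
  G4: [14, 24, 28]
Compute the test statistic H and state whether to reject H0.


Step 1: Combine all N = 16 observations and assign midranks.
sorted (value, group, rank): (5,G1,1), (8,G1,2), (9,G2,3), (10,G1,4), (14,G2,6), (14,G3,6), (14,G4,6), (15,G1,8), (17,G3,9), (19,G1,10), (22,G2,11), (23,G2,12), (24,G4,13), (25,G3,14), (26,G3,15), (28,G4,16)
Step 2: Sum ranks within each group.
R_1 = 25 (n_1 = 5)
R_2 = 32 (n_2 = 4)
R_3 = 44 (n_3 = 4)
R_4 = 35 (n_4 = 3)
Step 3: H = 12/(N(N+1)) * sum(R_i^2/n_i) - 3(N+1)
     = 12/(16*17) * (25^2/5 + 32^2/4 + 44^2/4 + 35^2/3) - 3*17
     = 0.044118 * 1273.33 - 51
     = 5.176471.
Step 4: Ties present; correction factor C = 1 - 24/(16^3 - 16) = 0.994118. Corrected H = 5.176471 / 0.994118 = 5.207101.
Step 5: Under H0, H ~ chi^2(3); p-value = 0.157245.
Step 6: alpha = 0.05. fail to reject H0.

H = 5.2071, df = 3, p = 0.157245, fail to reject H0.


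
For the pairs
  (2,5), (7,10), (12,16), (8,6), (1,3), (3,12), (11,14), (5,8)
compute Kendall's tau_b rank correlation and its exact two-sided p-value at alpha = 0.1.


Step 1: Enumerate the 28 unordered pairs (i,j) with i<j and classify each by sign(x_j-x_i) * sign(y_j-y_i).
  (1,2):dx=+5,dy=+5->C; (1,3):dx=+10,dy=+11->C; (1,4):dx=+6,dy=+1->C; (1,5):dx=-1,dy=-2->C
  (1,6):dx=+1,dy=+7->C; (1,7):dx=+9,dy=+9->C; (1,8):dx=+3,dy=+3->C; (2,3):dx=+5,dy=+6->C
  (2,4):dx=+1,dy=-4->D; (2,5):dx=-6,dy=-7->C; (2,6):dx=-4,dy=+2->D; (2,7):dx=+4,dy=+4->C
  (2,8):dx=-2,dy=-2->C; (3,4):dx=-4,dy=-10->C; (3,5):dx=-11,dy=-13->C; (3,6):dx=-9,dy=-4->C
  (3,7):dx=-1,dy=-2->C; (3,8):dx=-7,dy=-8->C; (4,5):dx=-7,dy=-3->C; (4,6):dx=-5,dy=+6->D
  (4,7):dx=+3,dy=+8->C; (4,8):dx=-3,dy=+2->D; (5,6):dx=+2,dy=+9->C; (5,7):dx=+10,dy=+11->C
  (5,8):dx=+4,dy=+5->C; (6,7):dx=+8,dy=+2->C; (6,8):dx=+2,dy=-4->D; (7,8):dx=-6,dy=-6->C
Step 2: C = 23, D = 5, total pairs = 28.
Step 3: tau = (C - D)/(n(n-1)/2) = (23 - 5)/28 = 0.642857.
Step 4: Exact two-sided p-value (enumerate n! = 40320 permutations of y under H0): p = 0.031151.
Step 5: alpha = 0.1. reject H0.

tau_b = 0.6429 (C=23, D=5), p = 0.031151, reject H0.


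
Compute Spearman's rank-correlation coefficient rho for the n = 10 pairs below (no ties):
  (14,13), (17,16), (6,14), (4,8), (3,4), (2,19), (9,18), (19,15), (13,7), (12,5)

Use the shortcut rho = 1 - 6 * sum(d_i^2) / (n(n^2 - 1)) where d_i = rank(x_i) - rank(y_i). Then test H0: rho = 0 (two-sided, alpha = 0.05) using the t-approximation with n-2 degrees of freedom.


Step 1: Rank x and y separately (midranks; no ties here).
rank(x): 14->8, 17->9, 6->4, 4->3, 3->2, 2->1, 9->5, 19->10, 13->7, 12->6
rank(y): 13->5, 16->8, 14->6, 8->4, 4->1, 19->10, 18->9, 15->7, 7->3, 5->2
Step 2: d_i = R_x(i) - R_y(i); compute d_i^2.
  (8-5)^2=9, (9-8)^2=1, (4-6)^2=4, (3-4)^2=1, (2-1)^2=1, (1-10)^2=81, (5-9)^2=16, (10-7)^2=9, (7-3)^2=16, (6-2)^2=16
sum(d^2) = 154.
Step 3: rho = 1 - 6*154 / (10*(10^2 - 1)) = 1 - 924/990 = 0.066667.
Step 4: Under H0, t = rho * sqrt((n-2)/(1-rho^2)) = 0.1890 ~ t(8).
Step 5: Two-sided p-value from the t-distribution with 8 df = 0.854813.
Step 6: alpha = 0.05. fail to reject H0.

rho = 0.0667, p = 0.854813, fail to reject H0 at alpha = 0.05.


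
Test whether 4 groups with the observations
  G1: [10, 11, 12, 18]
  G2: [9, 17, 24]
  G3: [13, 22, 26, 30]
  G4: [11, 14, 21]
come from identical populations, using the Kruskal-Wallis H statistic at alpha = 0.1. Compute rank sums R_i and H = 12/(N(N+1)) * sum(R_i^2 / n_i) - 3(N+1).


Step 1: Combine all N = 14 observations and assign midranks.
sorted (value, group, rank): (9,G2,1), (10,G1,2), (11,G1,3.5), (11,G4,3.5), (12,G1,5), (13,G3,6), (14,G4,7), (17,G2,8), (18,G1,9), (21,G4,10), (22,G3,11), (24,G2,12), (26,G3,13), (30,G3,14)
Step 2: Sum ranks within each group.
R_1 = 19.5 (n_1 = 4)
R_2 = 21 (n_2 = 3)
R_3 = 44 (n_3 = 4)
R_4 = 20.5 (n_4 = 3)
Step 3: H = 12/(N(N+1)) * sum(R_i^2/n_i) - 3(N+1)
     = 12/(14*15) * (19.5^2/4 + 21^2/3 + 44^2/4 + 20.5^2/3) - 3*15
     = 0.057143 * 866.146 - 45
     = 4.494048.
Step 4: Ties present; correction factor C = 1 - 6/(14^3 - 14) = 0.997802. Corrected H = 4.494048 / 0.997802 = 4.503946.
Step 5: Under H0, H ~ chi^2(3); p-value = 0.211939.
Step 6: alpha = 0.1. fail to reject H0.

H = 4.5039, df = 3, p = 0.211939, fail to reject H0.


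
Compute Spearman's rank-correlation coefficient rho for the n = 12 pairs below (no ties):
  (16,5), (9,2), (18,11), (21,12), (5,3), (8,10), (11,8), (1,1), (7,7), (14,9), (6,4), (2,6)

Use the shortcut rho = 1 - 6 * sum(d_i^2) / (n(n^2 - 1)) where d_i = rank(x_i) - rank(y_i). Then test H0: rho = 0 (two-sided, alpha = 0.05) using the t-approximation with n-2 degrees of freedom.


Step 1: Rank x and y separately (midranks; no ties here).
rank(x): 16->10, 9->7, 18->11, 21->12, 5->3, 8->6, 11->8, 1->1, 7->5, 14->9, 6->4, 2->2
rank(y): 5->5, 2->2, 11->11, 12->12, 3->3, 10->10, 8->8, 1->1, 7->7, 9->9, 4->4, 6->6
Step 2: d_i = R_x(i) - R_y(i); compute d_i^2.
  (10-5)^2=25, (7-2)^2=25, (11-11)^2=0, (12-12)^2=0, (3-3)^2=0, (6-10)^2=16, (8-8)^2=0, (1-1)^2=0, (5-7)^2=4, (9-9)^2=0, (4-4)^2=0, (2-6)^2=16
sum(d^2) = 86.
Step 3: rho = 1 - 6*86 / (12*(12^2 - 1)) = 1 - 516/1716 = 0.699301.
Step 4: Under H0, t = rho * sqrt((n-2)/(1-rho^2)) = 3.0936 ~ t(10).
Step 5: Two-sided p-value from the t-distribution with 10 df = 0.011374.
Step 6: alpha = 0.05. reject H0.

rho = 0.6993, p = 0.011374, reject H0 at alpha = 0.05.


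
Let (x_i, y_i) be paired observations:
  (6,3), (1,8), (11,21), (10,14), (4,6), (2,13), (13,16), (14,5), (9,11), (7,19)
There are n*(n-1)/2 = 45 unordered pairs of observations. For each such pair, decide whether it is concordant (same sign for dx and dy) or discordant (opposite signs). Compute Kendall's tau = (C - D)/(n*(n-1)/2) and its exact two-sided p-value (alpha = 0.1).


Step 1: Enumerate the 45 unordered pairs (i,j) with i<j and classify each by sign(x_j-x_i) * sign(y_j-y_i).
  (1,2):dx=-5,dy=+5->D; (1,3):dx=+5,dy=+18->C; (1,4):dx=+4,dy=+11->C; (1,5):dx=-2,dy=+3->D
  (1,6):dx=-4,dy=+10->D; (1,7):dx=+7,dy=+13->C; (1,8):dx=+8,dy=+2->C; (1,9):dx=+3,dy=+8->C
  (1,10):dx=+1,dy=+16->C; (2,3):dx=+10,dy=+13->C; (2,4):dx=+9,dy=+6->C; (2,5):dx=+3,dy=-2->D
  (2,6):dx=+1,dy=+5->C; (2,7):dx=+12,dy=+8->C; (2,8):dx=+13,dy=-3->D; (2,9):dx=+8,dy=+3->C
  (2,10):dx=+6,dy=+11->C; (3,4):dx=-1,dy=-7->C; (3,5):dx=-7,dy=-15->C; (3,6):dx=-9,dy=-8->C
  (3,7):dx=+2,dy=-5->D; (3,8):dx=+3,dy=-16->D; (3,9):dx=-2,dy=-10->C; (3,10):dx=-4,dy=-2->C
  (4,5):dx=-6,dy=-8->C; (4,6):dx=-8,dy=-1->C; (4,7):dx=+3,dy=+2->C; (4,8):dx=+4,dy=-9->D
  (4,9):dx=-1,dy=-3->C; (4,10):dx=-3,dy=+5->D; (5,6):dx=-2,dy=+7->D; (5,7):dx=+9,dy=+10->C
  (5,8):dx=+10,dy=-1->D; (5,9):dx=+5,dy=+5->C; (5,10):dx=+3,dy=+13->C; (6,7):dx=+11,dy=+3->C
  (6,8):dx=+12,dy=-8->D; (6,9):dx=+7,dy=-2->D; (6,10):dx=+5,dy=+6->C; (7,8):dx=+1,dy=-11->D
  (7,9):dx=-4,dy=-5->C; (7,10):dx=-6,dy=+3->D; (8,9):dx=-5,dy=+6->D; (8,10):dx=-7,dy=+14->D
  (9,10):dx=-2,dy=+8->D
Step 2: C = 27, D = 18, total pairs = 45.
Step 3: tau = (C - D)/(n(n-1)/2) = (27 - 18)/45 = 0.200000.
Step 4: Exact two-sided p-value (enumerate n! = 3628800 permutations of y under H0): p = 0.484313.
Step 5: alpha = 0.1. fail to reject H0.

tau_b = 0.2000 (C=27, D=18), p = 0.484313, fail to reject H0.


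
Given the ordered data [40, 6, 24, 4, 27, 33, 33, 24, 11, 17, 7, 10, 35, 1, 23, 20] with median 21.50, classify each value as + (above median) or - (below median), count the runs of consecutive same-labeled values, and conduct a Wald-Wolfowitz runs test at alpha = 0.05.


Step 1: Compute median = 21.50; label A = above, B = below.
Labels in order: ABABAAAABBBBABAB  (n_A = 8, n_B = 8)
Step 2: Count runs R = 10.
Step 3: Under H0 (random ordering), E[R] = 2*n_A*n_B/(n_A+n_B) + 1 = 2*8*8/16 + 1 = 9.0000.
        Var[R] = 2*n_A*n_B*(2*n_A*n_B - n_A - n_B) / ((n_A+n_B)^2 * (n_A+n_B-1)) = 14336/3840 = 3.7333.
        SD[R] = 1.9322.
Step 4: Continuity-corrected z = (R - 0.5 - E[R]) / SD[R] = (10 - 0.5 - 9.0000) / 1.9322 = 0.2588.
Step 5: Two-sided p-value via normal approximation = 2*(1 - Phi(|z|)) = 0.795809.
Step 6: alpha = 0.05. fail to reject H0.

R = 10, z = 0.2588, p = 0.795809, fail to reject H0.


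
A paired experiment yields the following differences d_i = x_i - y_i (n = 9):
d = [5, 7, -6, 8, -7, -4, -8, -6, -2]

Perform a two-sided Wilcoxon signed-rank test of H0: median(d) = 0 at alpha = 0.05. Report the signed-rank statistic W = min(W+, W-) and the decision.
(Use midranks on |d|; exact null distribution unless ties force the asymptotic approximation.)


Step 1: Drop any zero differences (none here) and take |d_i|.
|d| = [5, 7, 6, 8, 7, 4, 8, 6, 2]
Step 2: Midrank |d_i| (ties get averaged ranks).
ranks: |5|->3, |7|->6.5, |6|->4.5, |8|->8.5, |7|->6.5, |4|->2, |8|->8.5, |6|->4.5, |2|->1
Step 3: Attach original signs; sum ranks with positive sign and with negative sign.
W+ = 3 + 6.5 + 8.5 = 18
W- = 4.5 + 6.5 + 2 + 8.5 + 4.5 + 1 = 27
(Check: W+ + W- = 45 should equal n(n+1)/2 = 45.)
Step 4: Test statistic W = min(W+, W-) = 18.
Step 5: Ties in |d|, so use the tie-corrected normal approximation.
        E[W] = n(n+1)/4 = 9*10/4 = 22.5.
        Tie groups: |d|=6 (t=2), |d|=7 (t=2), |d|=8 (t=2); sum(t^3 - t) = 18.
        Var[W] = n(n+1)(2n+1)/24 - sum(t^3-t)/48 = 1710/24 - 18/48 = 70.875.
        z = (W - E[W]) / sqrt(Var[W]) = (18 - 22.5) / 8.4187 = -0.5345.
        Two-sided p = 2*Phi(z) = 0.592980.
Step 6: alpha = 0.05. fail to reject H0.

W+ = 18, W- = 27, W = min = 18, p = 0.592980, fail to reject H0.


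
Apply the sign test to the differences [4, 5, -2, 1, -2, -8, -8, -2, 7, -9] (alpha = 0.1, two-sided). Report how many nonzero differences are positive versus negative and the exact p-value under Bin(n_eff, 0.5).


Step 1: Discard zero differences. Original n = 10; n_eff = number of nonzero differences = 10.
Nonzero differences (with sign): +4, +5, -2, +1, -2, -8, -8, -2, +7, -9
Step 2: Count signs: positive = 4, negative = 6.
Step 3: Under H0: P(positive) = 0.5, so the number of positives S ~ Bin(10, 0.5).
Step 4: Two-sided exact p-value = sum of Bin(10,0.5) probabilities at or below the observed probability = 0.753906.
Step 5: alpha = 0.1. fail to reject H0.

n_eff = 10, pos = 4, neg = 6, p = 0.753906, fail to reject H0.


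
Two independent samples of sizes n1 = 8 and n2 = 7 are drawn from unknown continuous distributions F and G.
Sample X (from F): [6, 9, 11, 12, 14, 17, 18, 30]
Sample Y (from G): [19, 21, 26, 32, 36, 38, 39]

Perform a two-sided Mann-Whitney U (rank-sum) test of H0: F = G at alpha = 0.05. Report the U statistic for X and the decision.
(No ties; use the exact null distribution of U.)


Step 1: Combine and sort all 15 observations; assign midranks.
sorted (value, group): (6,X), (9,X), (11,X), (12,X), (14,X), (17,X), (18,X), (19,Y), (21,Y), (26,Y), (30,X), (32,Y), (36,Y), (38,Y), (39,Y)
ranks: 6->1, 9->2, 11->3, 12->4, 14->5, 17->6, 18->7, 19->8, 21->9, 26->10, 30->11, 32->12, 36->13, 38->14, 39->15
Step 2: Rank sum for X: R1 = 1 + 2 + 3 + 4 + 5 + 6 + 7 + 11 = 39.
Step 3: U_X = R1 - n1(n1+1)/2 = 39 - 8*9/2 = 39 - 36 = 3.
       U_Y = n1*n2 - U_X = 56 - 3 = 53.
Step 4: No ties, so the exact null distribution of U (based on enumerating the C(15,8) = 6435 equally likely rank assignments) gives the two-sided p-value.
Step 5: p-value = 0.002176; compare to alpha = 0.05. reject H0.

U_X = 3, p = 0.002176, reject H0 at alpha = 0.05.


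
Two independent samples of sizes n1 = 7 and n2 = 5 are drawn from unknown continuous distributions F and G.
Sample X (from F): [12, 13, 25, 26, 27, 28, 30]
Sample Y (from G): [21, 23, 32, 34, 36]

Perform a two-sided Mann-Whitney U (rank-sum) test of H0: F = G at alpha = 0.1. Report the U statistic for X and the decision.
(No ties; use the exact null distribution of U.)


Step 1: Combine and sort all 12 observations; assign midranks.
sorted (value, group): (12,X), (13,X), (21,Y), (23,Y), (25,X), (26,X), (27,X), (28,X), (30,X), (32,Y), (34,Y), (36,Y)
ranks: 12->1, 13->2, 21->3, 23->4, 25->5, 26->6, 27->7, 28->8, 30->9, 32->10, 34->11, 36->12
Step 2: Rank sum for X: R1 = 1 + 2 + 5 + 6 + 7 + 8 + 9 = 38.
Step 3: U_X = R1 - n1(n1+1)/2 = 38 - 7*8/2 = 38 - 28 = 10.
       U_Y = n1*n2 - U_X = 35 - 10 = 25.
Step 4: No ties, so the exact null distribution of U (based on enumerating the C(12,7) = 792 equally likely rank assignments) gives the two-sided p-value.
Step 5: p-value = 0.267677; compare to alpha = 0.1. fail to reject H0.

U_X = 10, p = 0.267677, fail to reject H0 at alpha = 0.1.


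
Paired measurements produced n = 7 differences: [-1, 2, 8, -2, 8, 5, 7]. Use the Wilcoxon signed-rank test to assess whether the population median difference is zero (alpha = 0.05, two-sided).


Step 1: Drop any zero differences (none here) and take |d_i|.
|d| = [1, 2, 8, 2, 8, 5, 7]
Step 2: Midrank |d_i| (ties get averaged ranks).
ranks: |1|->1, |2|->2.5, |8|->6.5, |2|->2.5, |8|->6.5, |5|->4, |7|->5
Step 3: Attach original signs; sum ranks with positive sign and with negative sign.
W+ = 2.5 + 6.5 + 6.5 + 4 + 5 = 24.5
W- = 1 + 2.5 = 3.5
(Check: W+ + W- = 28 should equal n(n+1)/2 = 28.)
Step 4: Test statistic W = min(W+, W-) = 3.5.
Step 5: Ties in |d|, so use the tie-corrected normal approximation.
        E[W] = n(n+1)/4 = 7*8/4 = 14.
        Tie groups: |d|=2 (t=2), |d|=8 (t=2); sum(t^3 - t) = 12.
        Var[W] = n(n+1)(2n+1)/24 - sum(t^3-t)/48 = 840/24 - 12/48 = 34.75.
        z = (W - E[W]) / sqrt(Var[W]) = (3.5 - 14) / 5.8949 = -1.7812.
        Two-sided p = 2*Phi(z) = 0.074880.
Step 6: alpha = 0.05. fail to reject H0.

W+ = 24.5, W- = 3.5, W = min = 3.5, p = 0.074880, fail to reject H0.


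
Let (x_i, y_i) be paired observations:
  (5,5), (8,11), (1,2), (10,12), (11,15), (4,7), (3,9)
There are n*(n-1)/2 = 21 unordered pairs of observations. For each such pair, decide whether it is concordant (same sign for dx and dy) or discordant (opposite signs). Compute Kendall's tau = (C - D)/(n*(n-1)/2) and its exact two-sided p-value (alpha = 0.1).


Step 1: Enumerate the 21 unordered pairs (i,j) with i<j and classify each by sign(x_j-x_i) * sign(y_j-y_i).
  (1,2):dx=+3,dy=+6->C; (1,3):dx=-4,dy=-3->C; (1,4):dx=+5,dy=+7->C; (1,5):dx=+6,dy=+10->C
  (1,6):dx=-1,dy=+2->D; (1,7):dx=-2,dy=+4->D; (2,3):dx=-7,dy=-9->C; (2,4):dx=+2,dy=+1->C
  (2,5):dx=+3,dy=+4->C; (2,6):dx=-4,dy=-4->C; (2,7):dx=-5,dy=-2->C; (3,4):dx=+9,dy=+10->C
  (3,5):dx=+10,dy=+13->C; (3,6):dx=+3,dy=+5->C; (3,7):dx=+2,dy=+7->C; (4,5):dx=+1,dy=+3->C
  (4,6):dx=-6,dy=-5->C; (4,7):dx=-7,dy=-3->C; (5,6):dx=-7,dy=-8->C; (5,7):dx=-8,dy=-6->C
  (6,7):dx=-1,dy=+2->D
Step 2: C = 18, D = 3, total pairs = 21.
Step 3: tau = (C - D)/(n(n-1)/2) = (18 - 3)/21 = 0.714286.
Step 4: Exact two-sided p-value (enumerate n! = 5040 permutations of y under H0): p = 0.030159.
Step 5: alpha = 0.1. reject H0.

tau_b = 0.7143 (C=18, D=3), p = 0.030159, reject H0.


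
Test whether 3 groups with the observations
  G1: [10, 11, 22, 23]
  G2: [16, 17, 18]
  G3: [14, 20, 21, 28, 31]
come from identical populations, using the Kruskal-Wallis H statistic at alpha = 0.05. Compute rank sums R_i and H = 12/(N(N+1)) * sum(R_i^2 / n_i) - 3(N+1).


Step 1: Combine all N = 12 observations and assign midranks.
sorted (value, group, rank): (10,G1,1), (11,G1,2), (14,G3,3), (16,G2,4), (17,G2,5), (18,G2,6), (20,G3,7), (21,G3,8), (22,G1,9), (23,G1,10), (28,G3,11), (31,G3,12)
Step 2: Sum ranks within each group.
R_1 = 22 (n_1 = 4)
R_2 = 15 (n_2 = 3)
R_3 = 41 (n_3 = 5)
Step 3: H = 12/(N(N+1)) * sum(R_i^2/n_i) - 3(N+1)
     = 12/(12*13) * (22^2/4 + 15^2/3 + 41^2/5) - 3*13
     = 0.076923 * 532.2 - 39
     = 1.938462.
Step 4: No ties, so H is used without correction.
Step 5: Under H0, H ~ chi^2(2); p-value = 0.379375.
Step 6: alpha = 0.05. fail to reject H0.

H = 1.9385, df = 2, p = 0.379375, fail to reject H0.


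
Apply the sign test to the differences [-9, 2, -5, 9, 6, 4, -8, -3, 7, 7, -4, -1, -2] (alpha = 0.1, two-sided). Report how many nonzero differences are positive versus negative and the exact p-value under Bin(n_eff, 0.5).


Step 1: Discard zero differences. Original n = 13; n_eff = number of nonzero differences = 13.
Nonzero differences (with sign): -9, +2, -5, +9, +6, +4, -8, -3, +7, +7, -4, -1, -2
Step 2: Count signs: positive = 6, negative = 7.
Step 3: Under H0: P(positive) = 0.5, so the number of positives S ~ Bin(13, 0.5).
Step 4: Two-sided exact p-value = sum of Bin(13,0.5) probabilities at or below the observed probability = 1.000000.
Step 5: alpha = 0.1. fail to reject H0.

n_eff = 13, pos = 6, neg = 7, p = 1.000000, fail to reject H0.


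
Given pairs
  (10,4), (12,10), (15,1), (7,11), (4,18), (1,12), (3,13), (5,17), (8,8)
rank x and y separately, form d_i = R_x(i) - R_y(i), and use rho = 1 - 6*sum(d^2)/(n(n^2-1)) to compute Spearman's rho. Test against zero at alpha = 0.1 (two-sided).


Step 1: Rank x and y separately (midranks; no ties here).
rank(x): 10->7, 12->8, 15->9, 7->5, 4->3, 1->1, 3->2, 5->4, 8->6
rank(y): 4->2, 10->4, 1->1, 11->5, 18->9, 12->6, 13->7, 17->8, 8->3
Step 2: d_i = R_x(i) - R_y(i); compute d_i^2.
  (7-2)^2=25, (8-4)^2=16, (9-1)^2=64, (5-5)^2=0, (3-9)^2=36, (1-6)^2=25, (2-7)^2=25, (4-8)^2=16, (6-3)^2=9
sum(d^2) = 216.
Step 3: rho = 1 - 6*216 / (9*(9^2 - 1)) = 1 - 1296/720 = -0.800000.
Step 4: Under H0, t = rho * sqrt((n-2)/(1-rho^2)) = -3.5277 ~ t(7).
Step 5: Two-sided p-value from the t-distribution with 7 df = 0.009628.
Step 6: alpha = 0.1. reject H0.

rho = -0.8000, p = 0.009628, reject H0 at alpha = 0.1.
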